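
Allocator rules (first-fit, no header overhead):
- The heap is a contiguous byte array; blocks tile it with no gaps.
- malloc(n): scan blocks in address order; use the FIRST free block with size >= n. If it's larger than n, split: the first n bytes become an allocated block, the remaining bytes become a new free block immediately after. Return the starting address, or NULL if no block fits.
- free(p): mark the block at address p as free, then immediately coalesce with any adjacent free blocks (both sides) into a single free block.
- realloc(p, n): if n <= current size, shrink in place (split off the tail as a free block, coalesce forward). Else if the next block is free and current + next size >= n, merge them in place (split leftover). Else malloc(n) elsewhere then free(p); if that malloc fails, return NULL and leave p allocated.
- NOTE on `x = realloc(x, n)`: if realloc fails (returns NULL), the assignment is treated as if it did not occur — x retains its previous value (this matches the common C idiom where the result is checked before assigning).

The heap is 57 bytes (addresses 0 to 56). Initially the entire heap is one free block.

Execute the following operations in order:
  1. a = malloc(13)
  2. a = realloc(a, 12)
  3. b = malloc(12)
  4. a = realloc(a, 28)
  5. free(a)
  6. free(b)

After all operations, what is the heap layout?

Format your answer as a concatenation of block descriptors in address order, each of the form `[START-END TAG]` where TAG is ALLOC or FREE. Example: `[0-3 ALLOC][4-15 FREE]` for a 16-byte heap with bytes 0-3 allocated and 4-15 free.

Op 1: a = malloc(13) -> a = 0; heap: [0-12 ALLOC][13-56 FREE]
Op 2: a = realloc(a, 12) -> a = 0; heap: [0-11 ALLOC][12-56 FREE]
Op 3: b = malloc(12) -> b = 12; heap: [0-11 ALLOC][12-23 ALLOC][24-56 FREE]
Op 4: a = realloc(a, 28) -> a = 24; heap: [0-11 FREE][12-23 ALLOC][24-51 ALLOC][52-56 FREE]
Op 5: free(a) -> (freed a); heap: [0-11 FREE][12-23 ALLOC][24-56 FREE]
Op 6: free(b) -> (freed b); heap: [0-56 FREE]

Answer: [0-56 FREE]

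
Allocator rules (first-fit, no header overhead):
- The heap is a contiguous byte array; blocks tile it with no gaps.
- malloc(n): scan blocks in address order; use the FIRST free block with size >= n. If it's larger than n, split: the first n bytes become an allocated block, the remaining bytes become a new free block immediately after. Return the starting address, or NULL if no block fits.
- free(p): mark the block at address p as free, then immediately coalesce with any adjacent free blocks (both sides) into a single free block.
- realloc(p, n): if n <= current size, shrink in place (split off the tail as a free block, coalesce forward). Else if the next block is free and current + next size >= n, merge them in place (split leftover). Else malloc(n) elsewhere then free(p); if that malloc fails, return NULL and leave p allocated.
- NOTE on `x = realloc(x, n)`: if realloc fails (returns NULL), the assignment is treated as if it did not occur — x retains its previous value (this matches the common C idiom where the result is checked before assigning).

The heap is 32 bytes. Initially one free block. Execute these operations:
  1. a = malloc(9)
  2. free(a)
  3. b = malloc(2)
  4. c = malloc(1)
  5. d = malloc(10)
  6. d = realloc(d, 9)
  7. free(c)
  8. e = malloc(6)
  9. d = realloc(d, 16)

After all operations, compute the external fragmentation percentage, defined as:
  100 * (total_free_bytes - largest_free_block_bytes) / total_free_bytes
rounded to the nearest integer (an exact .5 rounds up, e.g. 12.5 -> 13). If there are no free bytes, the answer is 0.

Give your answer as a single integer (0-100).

Op 1: a = malloc(9) -> a = 0; heap: [0-8 ALLOC][9-31 FREE]
Op 2: free(a) -> (freed a); heap: [0-31 FREE]
Op 3: b = malloc(2) -> b = 0; heap: [0-1 ALLOC][2-31 FREE]
Op 4: c = malloc(1) -> c = 2; heap: [0-1 ALLOC][2-2 ALLOC][3-31 FREE]
Op 5: d = malloc(10) -> d = 3; heap: [0-1 ALLOC][2-2 ALLOC][3-12 ALLOC][13-31 FREE]
Op 6: d = realloc(d, 9) -> d = 3; heap: [0-1 ALLOC][2-2 ALLOC][3-11 ALLOC][12-31 FREE]
Op 7: free(c) -> (freed c); heap: [0-1 ALLOC][2-2 FREE][3-11 ALLOC][12-31 FREE]
Op 8: e = malloc(6) -> e = 12; heap: [0-1 ALLOC][2-2 FREE][3-11 ALLOC][12-17 ALLOC][18-31 FREE]
Op 9: d = realloc(d, 16) -> NULL (d unchanged); heap: [0-1 ALLOC][2-2 FREE][3-11 ALLOC][12-17 ALLOC][18-31 FREE]
Free blocks: [1 14] total_free=15 largest=14 -> 100*(15-14)/15 = 100/15 ≈ 6.667 -> rounds to 7

Answer: 7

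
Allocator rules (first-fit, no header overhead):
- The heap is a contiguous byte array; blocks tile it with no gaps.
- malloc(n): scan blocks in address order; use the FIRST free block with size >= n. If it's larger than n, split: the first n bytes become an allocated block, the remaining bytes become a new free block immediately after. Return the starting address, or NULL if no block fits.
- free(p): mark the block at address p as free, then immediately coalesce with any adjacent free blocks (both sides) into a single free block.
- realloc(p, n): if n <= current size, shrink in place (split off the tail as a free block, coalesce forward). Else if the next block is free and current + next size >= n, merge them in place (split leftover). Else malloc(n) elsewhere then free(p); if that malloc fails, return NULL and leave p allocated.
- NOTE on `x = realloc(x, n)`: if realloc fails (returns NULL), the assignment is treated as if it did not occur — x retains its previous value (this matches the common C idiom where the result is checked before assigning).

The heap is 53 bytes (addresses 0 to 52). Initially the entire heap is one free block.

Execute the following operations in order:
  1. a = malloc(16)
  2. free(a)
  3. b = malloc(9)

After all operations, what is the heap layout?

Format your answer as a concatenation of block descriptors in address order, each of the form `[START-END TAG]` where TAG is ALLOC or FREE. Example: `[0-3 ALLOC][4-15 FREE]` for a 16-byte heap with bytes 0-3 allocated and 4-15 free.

Op 1: a = malloc(16) -> a = 0; heap: [0-15 ALLOC][16-52 FREE]
Op 2: free(a) -> (freed a); heap: [0-52 FREE]
Op 3: b = malloc(9) -> b = 0; heap: [0-8 ALLOC][9-52 FREE]

Answer: [0-8 ALLOC][9-52 FREE]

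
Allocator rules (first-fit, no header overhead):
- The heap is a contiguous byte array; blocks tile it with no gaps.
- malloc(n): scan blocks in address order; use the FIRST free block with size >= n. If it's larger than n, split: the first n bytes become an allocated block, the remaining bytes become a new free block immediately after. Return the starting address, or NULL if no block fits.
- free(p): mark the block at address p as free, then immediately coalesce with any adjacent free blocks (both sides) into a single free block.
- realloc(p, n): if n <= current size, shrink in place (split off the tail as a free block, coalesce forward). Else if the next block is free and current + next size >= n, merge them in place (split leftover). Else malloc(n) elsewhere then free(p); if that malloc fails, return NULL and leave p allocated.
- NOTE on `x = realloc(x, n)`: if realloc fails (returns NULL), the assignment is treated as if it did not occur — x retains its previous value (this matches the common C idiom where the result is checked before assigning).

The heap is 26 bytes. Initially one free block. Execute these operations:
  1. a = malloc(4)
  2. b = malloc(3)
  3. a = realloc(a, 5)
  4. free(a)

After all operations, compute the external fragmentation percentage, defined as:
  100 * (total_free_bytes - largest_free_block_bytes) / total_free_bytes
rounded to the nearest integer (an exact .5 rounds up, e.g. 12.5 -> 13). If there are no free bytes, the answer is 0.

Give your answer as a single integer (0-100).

Answer: 17

Derivation:
Op 1: a = malloc(4) -> a = 0; heap: [0-3 ALLOC][4-25 FREE]
Op 2: b = malloc(3) -> b = 4; heap: [0-3 ALLOC][4-6 ALLOC][7-25 FREE]
Op 3: a = realloc(a, 5) -> a = 7; heap: [0-3 FREE][4-6 ALLOC][7-11 ALLOC][12-25 FREE]
Op 4: free(a) -> (freed a); heap: [0-3 FREE][4-6 ALLOC][7-25 FREE]
Free blocks: [4 19] total_free=23 largest=19 -> 100*(23-19)/23 = 400/23 ≈ 17.391 -> rounds to 17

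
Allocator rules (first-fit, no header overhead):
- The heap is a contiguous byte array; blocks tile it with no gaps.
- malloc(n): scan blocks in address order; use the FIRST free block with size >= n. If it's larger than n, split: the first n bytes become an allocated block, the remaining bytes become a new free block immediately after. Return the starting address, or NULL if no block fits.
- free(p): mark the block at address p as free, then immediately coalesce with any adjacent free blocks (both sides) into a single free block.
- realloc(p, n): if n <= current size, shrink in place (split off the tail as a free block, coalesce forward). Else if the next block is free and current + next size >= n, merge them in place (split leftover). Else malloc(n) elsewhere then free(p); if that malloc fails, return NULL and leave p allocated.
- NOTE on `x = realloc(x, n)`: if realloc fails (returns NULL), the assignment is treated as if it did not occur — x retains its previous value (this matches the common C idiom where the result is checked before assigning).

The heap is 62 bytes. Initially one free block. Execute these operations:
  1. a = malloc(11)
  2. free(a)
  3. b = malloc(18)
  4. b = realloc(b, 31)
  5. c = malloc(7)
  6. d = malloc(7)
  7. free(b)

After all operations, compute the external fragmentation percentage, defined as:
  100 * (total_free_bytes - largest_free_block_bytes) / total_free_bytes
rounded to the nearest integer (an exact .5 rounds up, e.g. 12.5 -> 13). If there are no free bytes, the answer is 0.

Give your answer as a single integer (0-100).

Op 1: a = malloc(11) -> a = 0; heap: [0-10 ALLOC][11-61 FREE]
Op 2: free(a) -> (freed a); heap: [0-61 FREE]
Op 3: b = malloc(18) -> b = 0; heap: [0-17 ALLOC][18-61 FREE]
Op 4: b = realloc(b, 31) -> b = 0; heap: [0-30 ALLOC][31-61 FREE]
Op 5: c = malloc(7) -> c = 31; heap: [0-30 ALLOC][31-37 ALLOC][38-61 FREE]
Op 6: d = malloc(7) -> d = 38; heap: [0-30 ALLOC][31-37 ALLOC][38-44 ALLOC][45-61 FREE]
Op 7: free(b) -> (freed b); heap: [0-30 FREE][31-37 ALLOC][38-44 ALLOC][45-61 FREE]
Free blocks: [31 17] total_free=48 largest=31 -> 100*(48-31)/48 = 1700/48 ≈ 35.417 -> rounds to 35

Answer: 35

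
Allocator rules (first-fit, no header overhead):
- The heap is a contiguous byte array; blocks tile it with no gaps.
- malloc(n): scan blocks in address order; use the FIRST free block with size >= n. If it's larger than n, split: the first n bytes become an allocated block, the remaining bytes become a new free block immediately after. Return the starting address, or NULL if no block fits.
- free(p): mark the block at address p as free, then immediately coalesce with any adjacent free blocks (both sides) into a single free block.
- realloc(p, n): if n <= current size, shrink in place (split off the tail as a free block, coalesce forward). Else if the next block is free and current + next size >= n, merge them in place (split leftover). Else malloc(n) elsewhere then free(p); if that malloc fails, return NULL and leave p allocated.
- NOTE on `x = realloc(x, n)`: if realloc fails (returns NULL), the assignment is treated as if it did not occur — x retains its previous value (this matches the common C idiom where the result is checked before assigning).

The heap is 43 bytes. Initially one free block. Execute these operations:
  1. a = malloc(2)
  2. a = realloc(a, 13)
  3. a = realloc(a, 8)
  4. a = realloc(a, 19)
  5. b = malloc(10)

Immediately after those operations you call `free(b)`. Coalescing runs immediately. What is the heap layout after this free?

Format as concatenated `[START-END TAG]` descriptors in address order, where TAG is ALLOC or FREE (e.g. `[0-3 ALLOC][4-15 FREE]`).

Op 1: a = malloc(2) -> a = 0; heap: [0-1 ALLOC][2-42 FREE]
Op 2: a = realloc(a, 13) -> a = 0; heap: [0-12 ALLOC][13-42 FREE]
Op 3: a = realloc(a, 8) -> a = 0; heap: [0-7 ALLOC][8-42 FREE]
Op 4: a = realloc(a, 19) -> a = 0; heap: [0-18 ALLOC][19-42 FREE]
Op 5: b = malloc(10) -> b = 19; heap: [0-18 ALLOC][19-28 ALLOC][29-42 FREE]
free(b): b = 19 -> block [19-28 ALLOC]; mark free, coalesce with adjacent free neighbors -> [0-18 ALLOC][19-42 FREE]

Answer: [0-18 ALLOC][19-42 FREE]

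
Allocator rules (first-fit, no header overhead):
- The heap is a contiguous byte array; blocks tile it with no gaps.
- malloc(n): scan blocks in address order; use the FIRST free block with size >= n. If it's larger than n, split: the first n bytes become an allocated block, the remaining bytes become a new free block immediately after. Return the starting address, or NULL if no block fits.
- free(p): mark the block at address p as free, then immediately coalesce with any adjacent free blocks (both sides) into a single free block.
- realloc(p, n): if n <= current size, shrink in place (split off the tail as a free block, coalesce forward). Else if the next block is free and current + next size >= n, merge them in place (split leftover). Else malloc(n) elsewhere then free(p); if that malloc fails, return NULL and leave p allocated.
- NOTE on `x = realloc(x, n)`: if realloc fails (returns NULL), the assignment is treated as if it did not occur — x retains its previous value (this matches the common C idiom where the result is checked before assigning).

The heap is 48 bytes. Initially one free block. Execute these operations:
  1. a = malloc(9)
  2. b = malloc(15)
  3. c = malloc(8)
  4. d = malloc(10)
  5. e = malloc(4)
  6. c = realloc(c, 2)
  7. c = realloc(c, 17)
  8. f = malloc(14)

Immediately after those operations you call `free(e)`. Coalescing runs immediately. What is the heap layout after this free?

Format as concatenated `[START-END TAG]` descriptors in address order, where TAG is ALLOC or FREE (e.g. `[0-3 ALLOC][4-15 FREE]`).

Op 1: a = malloc(9) -> a = 0; heap: [0-8 ALLOC][9-47 FREE]
Op 2: b = malloc(15) -> b = 9; heap: [0-8 ALLOC][9-23 ALLOC][24-47 FREE]
Op 3: c = malloc(8) -> c = 24; heap: [0-8 ALLOC][9-23 ALLOC][24-31 ALLOC][32-47 FREE]
Op 4: d = malloc(10) -> d = 32; heap: [0-8 ALLOC][9-23 ALLOC][24-31 ALLOC][32-41 ALLOC][42-47 FREE]
Op 5: e = malloc(4) -> e = 42; heap: [0-8 ALLOC][9-23 ALLOC][24-31 ALLOC][32-41 ALLOC][42-45 ALLOC][46-47 FREE]
Op 6: c = realloc(c, 2) -> c = 24; heap: [0-8 ALLOC][9-23 ALLOC][24-25 ALLOC][26-31 FREE][32-41 ALLOC][42-45 ALLOC][46-47 FREE]
Op 7: c = realloc(c, 17) -> NULL (c unchanged); heap: [0-8 ALLOC][9-23 ALLOC][24-25 ALLOC][26-31 FREE][32-41 ALLOC][42-45 ALLOC][46-47 FREE]
Op 8: f = malloc(14) -> f = NULL; heap: [0-8 ALLOC][9-23 ALLOC][24-25 ALLOC][26-31 FREE][32-41 ALLOC][42-45 ALLOC][46-47 FREE]
free(e): e = 42 -> block [42-45 ALLOC]; mark free, coalesce with adjacent free neighbors -> [0-8 ALLOC][9-23 ALLOC][24-25 ALLOC][26-31 FREE][32-41 ALLOC][42-47 FREE]

Answer: [0-8 ALLOC][9-23 ALLOC][24-25 ALLOC][26-31 FREE][32-41 ALLOC][42-47 FREE]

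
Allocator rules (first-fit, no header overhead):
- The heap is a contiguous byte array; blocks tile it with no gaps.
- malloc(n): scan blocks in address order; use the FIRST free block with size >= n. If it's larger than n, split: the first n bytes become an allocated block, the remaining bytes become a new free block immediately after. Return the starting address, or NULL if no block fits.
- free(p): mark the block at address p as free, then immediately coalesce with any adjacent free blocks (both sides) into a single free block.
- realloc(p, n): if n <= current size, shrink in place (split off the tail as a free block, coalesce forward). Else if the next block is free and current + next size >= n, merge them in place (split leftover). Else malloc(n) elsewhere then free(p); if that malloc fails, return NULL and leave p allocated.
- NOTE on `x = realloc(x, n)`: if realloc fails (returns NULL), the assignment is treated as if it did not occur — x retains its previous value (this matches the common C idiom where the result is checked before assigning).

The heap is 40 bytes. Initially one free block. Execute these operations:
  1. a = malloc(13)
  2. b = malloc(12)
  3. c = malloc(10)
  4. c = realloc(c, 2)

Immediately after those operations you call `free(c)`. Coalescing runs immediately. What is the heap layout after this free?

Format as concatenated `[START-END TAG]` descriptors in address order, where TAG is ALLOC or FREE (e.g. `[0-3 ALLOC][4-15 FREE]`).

Op 1: a = malloc(13) -> a = 0; heap: [0-12 ALLOC][13-39 FREE]
Op 2: b = malloc(12) -> b = 13; heap: [0-12 ALLOC][13-24 ALLOC][25-39 FREE]
Op 3: c = malloc(10) -> c = 25; heap: [0-12 ALLOC][13-24 ALLOC][25-34 ALLOC][35-39 FREE]
Op 4: c = realloc(c, 2) -> c = 25; heap: [0-12 ALLOC][13-24 ALLOC][25-26 ALLOC][27-39 FREE]
free(c): c = 25 -> block [25-26 ALLOC]; mark free, coalesce with adjacent free neighbors -> [0-12 ALLOC][13-24 ALLOC][25-39 FREE]

Answer: [0-12 ALLOC][13-24 ALLOC][25-39 FREE]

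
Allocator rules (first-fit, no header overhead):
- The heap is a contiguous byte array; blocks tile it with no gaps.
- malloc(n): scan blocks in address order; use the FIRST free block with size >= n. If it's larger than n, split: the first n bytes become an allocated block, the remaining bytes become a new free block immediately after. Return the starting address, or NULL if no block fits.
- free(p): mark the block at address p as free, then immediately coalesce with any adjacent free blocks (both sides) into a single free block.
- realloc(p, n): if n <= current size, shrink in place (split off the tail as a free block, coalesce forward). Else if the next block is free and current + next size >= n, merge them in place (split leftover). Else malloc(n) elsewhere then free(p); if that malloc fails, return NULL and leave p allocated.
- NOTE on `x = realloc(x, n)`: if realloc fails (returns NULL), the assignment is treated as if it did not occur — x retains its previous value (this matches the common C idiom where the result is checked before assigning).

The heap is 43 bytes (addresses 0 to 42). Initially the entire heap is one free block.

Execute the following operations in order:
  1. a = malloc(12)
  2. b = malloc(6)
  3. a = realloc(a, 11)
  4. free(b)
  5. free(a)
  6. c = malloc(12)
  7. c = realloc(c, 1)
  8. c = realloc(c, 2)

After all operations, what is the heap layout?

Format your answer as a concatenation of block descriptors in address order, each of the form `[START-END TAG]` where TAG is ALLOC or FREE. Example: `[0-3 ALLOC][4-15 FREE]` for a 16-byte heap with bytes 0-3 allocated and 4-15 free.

Answer: [0-1 ALLOC][2-42 FREE]

Derivation:
Op 1: a = malloc(12) -> a = 0; heap: [0-11 ALLOC][12-42 FREE]
Op 2: b = malloc(6) -> b = 12; heap: [0-11 ALLOC][12-17 ALLOC][18-42 FREE]
Op 3: a = realloc(a, 11) -> a = 0; heap: [0-10 ALLOC][11-11 FREE][12-17 ALLOC][18-42 FREE]
Op 4: free(b) -> (freed b); heap: [0-10 ALLOC][11-42 FREE]
Op 5: free(a) -> (freed a); heap: [0-42 FREE]
Op 6: c = malloc(12) -> c = 0; heap: [0-11 ALLOC][12-42 FREE]
Op 7: c = realloc(c, 1) -> c = 0; heap: [0-0 ALLOC][1-42 FREE]
Op 8: c = realloc(c, 2) -> c = 0; heap: [0-1 ALLOC][2-42 FREE]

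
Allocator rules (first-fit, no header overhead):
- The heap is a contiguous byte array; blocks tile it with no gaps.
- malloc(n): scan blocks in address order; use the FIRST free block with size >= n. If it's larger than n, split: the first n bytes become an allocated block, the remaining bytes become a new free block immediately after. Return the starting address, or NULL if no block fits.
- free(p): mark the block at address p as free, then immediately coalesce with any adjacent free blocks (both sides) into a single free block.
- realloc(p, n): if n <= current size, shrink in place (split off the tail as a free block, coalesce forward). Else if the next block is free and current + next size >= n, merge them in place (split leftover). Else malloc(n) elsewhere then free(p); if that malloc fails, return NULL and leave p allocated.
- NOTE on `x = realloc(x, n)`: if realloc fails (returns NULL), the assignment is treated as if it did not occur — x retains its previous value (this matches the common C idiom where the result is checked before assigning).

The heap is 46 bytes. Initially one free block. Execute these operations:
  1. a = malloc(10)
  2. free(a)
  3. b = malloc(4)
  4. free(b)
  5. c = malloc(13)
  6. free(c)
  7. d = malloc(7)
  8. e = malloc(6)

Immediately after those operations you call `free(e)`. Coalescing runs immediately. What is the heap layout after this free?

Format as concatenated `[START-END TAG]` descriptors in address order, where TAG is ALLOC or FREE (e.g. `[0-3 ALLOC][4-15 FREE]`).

Op 1: a = malloc(10) -> a = 0; heap: [0-9 ALLOC][10-45 FREE]
Op 2: free(a) -> (freed a); heap: [0-45 FREE]
Op 3: b = malloc(4) -> b = 0; heap: [0-3 ALLOC][4-45 FREE]
Op 4: free(b) -> (freed b); heap: [0-45 FREE]
Op 5: c = malloc(13) -> c = 0; heap: [0-12 ALLOC][13-45 FREE]
Op 6: free(c) -> (freed c); heap: [0-45 FREE]
Op 7: d = malloc(7) -> d = 0; heap: [0-6 ALLOC][7-45 FREE]
Op 8: e = malloc(6) -> e = 7; heap: [0-6 ALLOC][7-12 ALLOC][13-45 FREE]
free(e): e = 7 -> block [7-12 ALLOC]; mark free, coalesce with adjacent free neighbors -> [0-6 ALLOC][7-45 FREE]

Answer: [0-6 ALLOC][7-45 FREE]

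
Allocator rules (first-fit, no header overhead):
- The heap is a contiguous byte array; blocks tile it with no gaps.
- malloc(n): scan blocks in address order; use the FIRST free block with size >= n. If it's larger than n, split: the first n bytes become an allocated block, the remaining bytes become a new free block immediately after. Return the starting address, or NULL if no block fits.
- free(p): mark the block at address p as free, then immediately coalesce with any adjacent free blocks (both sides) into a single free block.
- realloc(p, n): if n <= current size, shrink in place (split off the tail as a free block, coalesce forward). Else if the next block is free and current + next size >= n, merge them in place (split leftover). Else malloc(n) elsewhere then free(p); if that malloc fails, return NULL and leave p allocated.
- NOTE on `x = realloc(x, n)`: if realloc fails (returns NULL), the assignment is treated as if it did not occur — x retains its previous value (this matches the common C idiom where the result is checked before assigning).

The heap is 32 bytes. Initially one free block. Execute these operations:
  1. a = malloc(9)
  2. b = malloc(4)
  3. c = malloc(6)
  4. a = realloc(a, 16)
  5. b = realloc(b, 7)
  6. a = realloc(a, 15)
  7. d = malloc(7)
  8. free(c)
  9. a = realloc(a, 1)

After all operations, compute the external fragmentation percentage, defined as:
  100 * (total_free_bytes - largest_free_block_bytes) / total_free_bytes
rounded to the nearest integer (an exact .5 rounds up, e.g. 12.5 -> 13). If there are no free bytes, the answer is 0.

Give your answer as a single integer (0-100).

Op 1: a = malloc(9) -> a = 0; heap: [0-8 ALLOC][9-31 FREE]
Op 2: b = malloc(4) -> b = 9; heap: [0-8 ALLOC][9-12 ALLOC][13-31 FREE]
Op 3: c = malloc(6) -> c = 13; heap: [0-8 ALLOC][9-12 ALLOC][13-18 ALLOC][19-31 FREE]
Op 4: a = realloc(a, 16) -> NULL (a unchanged); heap: [0-8 ALLOC][9-12 ALLOC][13-18 ALLOC][19-31 FREE]
Op 5: b = realloc(b, 7) -> b = 19; heap: [0-8 ALLOC][9-12 FREE][13-18 ALLOC][19-25 ALLOC][26-31 FREE]
Op 6: a = realloc(a, 15) -> NULL (a unchanged); heap: [0-8 ALLOC][9-12 FREE][13-18 ALLOC][19-25 ALLOC][26-31 FREE]
Op 7: d = malloc(7) -> d = NULL; heap: [0-8 ALLOC][9-12 FREE][13-18 ALLOC][19-25 ALLOC][26-31 FREE]
Op 8: free(c) -> (freed c); heap: [0-8 ALLOC][9-18 FREE][19-25 ALLOC][26-31 FREE]
Op 9: a = realloc(a, 1) -> a = 0; heap: [0-0 ALLOC][1-18 FREE][19-25 ALLOC][26-31 FREE]
Free blocks: [18 6] total_free=24 largest=18 -> 100*(24-18)/24 = 600/24 = 25

Answer: 25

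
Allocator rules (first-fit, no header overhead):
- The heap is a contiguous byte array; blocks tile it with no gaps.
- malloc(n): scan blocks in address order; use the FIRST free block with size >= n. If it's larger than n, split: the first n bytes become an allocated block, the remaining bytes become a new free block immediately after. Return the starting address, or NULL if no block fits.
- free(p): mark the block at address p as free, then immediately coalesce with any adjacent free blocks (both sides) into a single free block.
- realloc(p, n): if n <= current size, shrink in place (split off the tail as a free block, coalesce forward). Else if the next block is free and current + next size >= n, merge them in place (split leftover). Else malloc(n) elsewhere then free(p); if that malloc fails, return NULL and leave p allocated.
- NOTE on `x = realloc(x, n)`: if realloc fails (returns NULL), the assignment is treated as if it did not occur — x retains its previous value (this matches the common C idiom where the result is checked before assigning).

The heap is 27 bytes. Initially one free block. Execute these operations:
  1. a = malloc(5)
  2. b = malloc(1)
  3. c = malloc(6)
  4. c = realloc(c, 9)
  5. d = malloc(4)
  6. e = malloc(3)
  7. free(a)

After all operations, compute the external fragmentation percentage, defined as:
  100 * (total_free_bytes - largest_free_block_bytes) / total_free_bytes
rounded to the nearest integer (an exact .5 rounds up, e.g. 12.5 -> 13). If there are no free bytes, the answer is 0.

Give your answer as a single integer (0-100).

Op 1: a = malloc(5) -> a = 0; heap: [0-4 ALLOC][5-26 FREE]
Op 2: b = malloc(1) -> b = 5; heap: [0-4 ALLOC][5-5 ALLOC][6-26 FREE]
Op 3: c = malloc(6) -> c = 6; heap: [0-4 ALLOC][5-5 ALLOC][6-11 ALLOC][12-26 FREE]
Op 4: c = realloc(c, 9) -> c = 6; heap: [0-4 ALLOC][5-5 ALLOC][6-14 ALLOC][15-26 FREE]
Op 5: d = malloc(4) -> d = 15; heap: [0-4 ALLOC][5-5 ALLOC][6-14 ALLOC][15-18 ALLOC][19-26 FREE]
Op 6: e = malloc(3) -> e = 19; heap: [0-4 ALLOC][5-5 ALLOC][6-14 ALLOC][15-18 ALLOC][19-21 ALLOC][22-26 FREE]
Op 7: free(a) -> (freed a); heap: [0-4 FREE][5-5 ALLOC][6-14 ALLOC][15-18 ALLOC][19-21 ALLOC][22-26 FREE]
Free blocks: [5 5] total_free=10 largest=5 -> 100*(10-5)/10 = 500/10 = 50

Answer: 50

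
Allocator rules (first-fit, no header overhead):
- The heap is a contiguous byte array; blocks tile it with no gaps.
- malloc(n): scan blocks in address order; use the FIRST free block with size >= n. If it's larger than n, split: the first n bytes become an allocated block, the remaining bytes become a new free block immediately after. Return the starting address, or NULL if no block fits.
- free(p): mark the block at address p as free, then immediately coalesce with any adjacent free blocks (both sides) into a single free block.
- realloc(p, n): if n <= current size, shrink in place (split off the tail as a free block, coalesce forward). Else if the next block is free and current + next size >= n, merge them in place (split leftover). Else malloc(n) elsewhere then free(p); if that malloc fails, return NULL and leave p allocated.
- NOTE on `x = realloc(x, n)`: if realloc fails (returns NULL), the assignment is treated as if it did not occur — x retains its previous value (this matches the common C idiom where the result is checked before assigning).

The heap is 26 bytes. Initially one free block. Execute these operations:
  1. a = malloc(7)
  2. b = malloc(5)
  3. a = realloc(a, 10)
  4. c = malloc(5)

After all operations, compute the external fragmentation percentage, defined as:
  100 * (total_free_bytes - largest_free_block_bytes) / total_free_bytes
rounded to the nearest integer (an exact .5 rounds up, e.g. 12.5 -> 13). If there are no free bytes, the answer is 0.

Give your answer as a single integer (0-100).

Op 1: a = malloc(7) -> a = 0; heap: [0-6 ALLOC][7-25 FREE]
Op 2: b = malloc(5) -> b = 7; heap: [0-6 ALLOC][7-11 ALLOC][12-25 FREE]
Op 3: a = realloc(a, 10) -> a = 12; heap: [0-6 FREE][7-11 ALLOC][12-21 ALLOC][22-25 FREE]
Op 4: c = malloc(5) -> c = 0; heap: [0-4 ALLOC][5-6 FREE][7-11 ALLOC][12-21 ALLOC][22-25 FREE]
Free blocks: [2 4] total_free=6 largest=4 -> 100*(6-4)/6 = 200/6 ≈ 33.333 -> rounds to 33

Answer: 33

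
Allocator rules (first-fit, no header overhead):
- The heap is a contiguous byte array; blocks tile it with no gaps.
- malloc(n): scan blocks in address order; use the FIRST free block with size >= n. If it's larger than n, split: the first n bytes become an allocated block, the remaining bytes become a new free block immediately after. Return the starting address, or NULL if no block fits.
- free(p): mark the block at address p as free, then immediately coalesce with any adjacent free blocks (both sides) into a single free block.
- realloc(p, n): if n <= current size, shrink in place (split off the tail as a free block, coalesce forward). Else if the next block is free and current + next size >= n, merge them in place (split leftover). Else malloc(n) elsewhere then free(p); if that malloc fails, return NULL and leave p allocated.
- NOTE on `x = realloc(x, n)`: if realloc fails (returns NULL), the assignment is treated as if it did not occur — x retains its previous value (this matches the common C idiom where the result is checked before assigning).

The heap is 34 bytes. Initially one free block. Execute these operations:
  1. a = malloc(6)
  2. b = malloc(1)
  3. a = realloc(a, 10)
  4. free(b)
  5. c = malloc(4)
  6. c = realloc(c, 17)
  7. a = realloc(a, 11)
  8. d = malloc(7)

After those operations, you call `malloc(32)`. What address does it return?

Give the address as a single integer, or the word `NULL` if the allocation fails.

Op 1: a = malloc(6) -> a = 0; heap: [0-5 ALLOC][6-33 FREE]
Op 2: b = malloc(1) -> b = 6; heap: [0-5 ALLOC][6-6 ALLOC][7-33 FREE]
Op 3: a = realloc(a, 10) -> a = 7; heap: [0-5 FREE][6-6 ALLOC][7-16 ALLOC][17-33 FREE]
Op 4: free(b) -> (freed b); heap: [0-6 FREE][7-16 ALLOC][17-33 FREE]
Op 5: c = malloc(4) -> c = 0; heap: [0-3 ALLOC][4-6 FREE][7-16 ALLOC][17-33 FREE]
Op 6: c = realloc(c, 17) -> c = 17; heap: [0-6 FREE][7-16 ALLOC][17-33 ALLOC]
Op 7: a = realloc(a, 11) -> NULL (a unchanged); heap: [0-6 FREE][7-16 ALLOC][17-33 ALLOC]
Op 8: d = malloc(7) -> d = 0; heap: [0-6 ALLOC][7-16 ALLOC][17-33 ALLOC]
malloc(32): first-fit scan over [0-6 ALLOC][7-16 ALLOC][17-33 ALLOC] -> NULL

Answer: NULL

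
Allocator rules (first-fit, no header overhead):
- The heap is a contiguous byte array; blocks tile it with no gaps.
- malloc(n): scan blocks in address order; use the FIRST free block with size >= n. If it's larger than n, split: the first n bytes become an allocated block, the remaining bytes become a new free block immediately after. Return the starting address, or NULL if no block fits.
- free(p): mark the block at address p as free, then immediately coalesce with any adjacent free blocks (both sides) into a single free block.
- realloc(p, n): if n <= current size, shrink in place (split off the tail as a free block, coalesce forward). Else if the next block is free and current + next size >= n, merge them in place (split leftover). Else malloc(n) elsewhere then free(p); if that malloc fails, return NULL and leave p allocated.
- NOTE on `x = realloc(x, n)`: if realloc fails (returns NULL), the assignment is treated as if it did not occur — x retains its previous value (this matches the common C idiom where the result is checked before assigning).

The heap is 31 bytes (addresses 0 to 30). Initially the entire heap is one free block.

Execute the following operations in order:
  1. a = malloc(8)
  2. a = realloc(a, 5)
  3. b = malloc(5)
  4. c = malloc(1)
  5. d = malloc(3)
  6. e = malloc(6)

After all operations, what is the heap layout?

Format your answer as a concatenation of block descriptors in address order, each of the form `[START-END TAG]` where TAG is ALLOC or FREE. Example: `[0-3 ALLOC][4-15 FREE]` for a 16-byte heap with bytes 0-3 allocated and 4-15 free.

Answer: [0-4 ALLOC][5-9 ALLOC][10-10 ALLOC][11-13 ALLOC][14-19 ALLOC][20-30 FREE]

Derivation:
Op 1: a = malloc(8) -> a = 0; heap: [0-7 ALLOC][8-30 FREE]
Op 2: a = realloc(a, 5) -> a = 0; heap: [0-4 ALLOC][5-30 FREE]
Op 3: b = malloc(5) -> b = 5; heap: [0-4 ALLOC][5-9 ALLOC][10-30 FREE]
Op 4: c = malloc(1) -> c = 10; heap: [0-4 ALLOC][5-9 ALLOC][10-10 ALLOC][11-30 FREE]
Op 5: d = malloc(3) -> d = 11; heap: [0-4 ALLOC][5-9 ALLOC][10-10 ALLOC][11-13 ALLOC][14-30 FREE]
Op 6: e = malloc(6) -> e = 14; heap: [0-4 ALLOC][5-9 ALLOC][10-10 ALLOC][11-13 ALLOC][14-19 ALLOC][20-30 FREE]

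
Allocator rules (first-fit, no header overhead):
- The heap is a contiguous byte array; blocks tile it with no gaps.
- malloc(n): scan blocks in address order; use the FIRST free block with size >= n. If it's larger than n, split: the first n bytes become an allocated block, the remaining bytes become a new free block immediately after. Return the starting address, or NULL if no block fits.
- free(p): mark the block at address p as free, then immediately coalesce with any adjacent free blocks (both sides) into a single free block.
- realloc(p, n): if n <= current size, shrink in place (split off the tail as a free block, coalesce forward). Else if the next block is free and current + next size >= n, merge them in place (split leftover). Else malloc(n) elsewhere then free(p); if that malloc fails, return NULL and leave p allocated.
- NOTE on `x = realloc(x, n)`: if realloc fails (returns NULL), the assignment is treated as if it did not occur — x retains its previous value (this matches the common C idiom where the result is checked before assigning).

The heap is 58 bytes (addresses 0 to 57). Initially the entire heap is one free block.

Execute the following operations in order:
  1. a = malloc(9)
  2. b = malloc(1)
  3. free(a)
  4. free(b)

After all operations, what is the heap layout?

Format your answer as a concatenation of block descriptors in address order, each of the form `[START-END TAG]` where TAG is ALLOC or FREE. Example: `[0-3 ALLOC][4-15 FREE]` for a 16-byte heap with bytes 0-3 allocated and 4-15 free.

Op 1: a = malloc(9) -> a = 0; heap: [0-8 ALLOC][9-57 FREE]
Op 2: b = malloc(1) -> b = 9; heap: [0-8 ALLOC][9-9 ALLOC][10-57 FREE]
Op 3: free(a) -> (freed a); heap: [0-8 FREE][9-9 ALLOC][10-57 FREE]
Op 4: free(b) -> (freed b); heap: [0-57 FREE]

Answer: [0-57 FREE]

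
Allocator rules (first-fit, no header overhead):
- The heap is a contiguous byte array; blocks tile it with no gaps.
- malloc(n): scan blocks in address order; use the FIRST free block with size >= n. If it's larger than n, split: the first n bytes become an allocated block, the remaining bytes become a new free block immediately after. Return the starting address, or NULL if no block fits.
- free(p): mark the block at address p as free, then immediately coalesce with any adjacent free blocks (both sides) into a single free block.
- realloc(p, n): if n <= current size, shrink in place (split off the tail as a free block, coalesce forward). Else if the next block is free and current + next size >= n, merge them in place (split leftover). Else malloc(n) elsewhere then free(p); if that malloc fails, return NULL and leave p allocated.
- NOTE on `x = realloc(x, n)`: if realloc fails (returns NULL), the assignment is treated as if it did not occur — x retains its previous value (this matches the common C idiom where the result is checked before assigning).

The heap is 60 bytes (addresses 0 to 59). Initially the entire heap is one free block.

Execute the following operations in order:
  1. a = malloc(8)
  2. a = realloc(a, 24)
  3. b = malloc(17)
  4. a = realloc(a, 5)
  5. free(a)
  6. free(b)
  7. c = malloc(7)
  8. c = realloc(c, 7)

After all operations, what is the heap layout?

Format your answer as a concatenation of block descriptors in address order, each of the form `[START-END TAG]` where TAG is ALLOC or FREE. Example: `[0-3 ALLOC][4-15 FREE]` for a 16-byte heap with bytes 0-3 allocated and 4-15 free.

Answer: [0-6 ALLOC][7-59 FREE]

Derivation:
Op 1: a = malloc(8) -> a = 0; heap: [0-7 ALLOC][8-59 FREE]
Op 2: a = realloc(a, 24) -> a = 0; heap: [0-23 ALLOC][24-59 FREE]
Op 3: b = malloc(17) -> b = 24; heap: [0-23 ALLOC][24-40 ALLOC][41-59 FREE]
Op 4: a = realloc(a, 5) -> a = 0; heap: [0-4 ALLOC][5-23 FREE][24-40 ALLOC][41-59 FREE]
Op 5: free(a) -> (freed a); heap: [0-23 FREE][24-40 ALLOC][41-59 FREE]
Op 6: free(b) -> (freed b); heap: [0-59 FREE]
Op 7: c = malloc(7) -> c = 0; heap: [0-6 ALLOC][7-59 FREE]
Op 8: c = realloc(c, 7) -> c = 0; heap: [0-6 ALLOC][7-59 FREE]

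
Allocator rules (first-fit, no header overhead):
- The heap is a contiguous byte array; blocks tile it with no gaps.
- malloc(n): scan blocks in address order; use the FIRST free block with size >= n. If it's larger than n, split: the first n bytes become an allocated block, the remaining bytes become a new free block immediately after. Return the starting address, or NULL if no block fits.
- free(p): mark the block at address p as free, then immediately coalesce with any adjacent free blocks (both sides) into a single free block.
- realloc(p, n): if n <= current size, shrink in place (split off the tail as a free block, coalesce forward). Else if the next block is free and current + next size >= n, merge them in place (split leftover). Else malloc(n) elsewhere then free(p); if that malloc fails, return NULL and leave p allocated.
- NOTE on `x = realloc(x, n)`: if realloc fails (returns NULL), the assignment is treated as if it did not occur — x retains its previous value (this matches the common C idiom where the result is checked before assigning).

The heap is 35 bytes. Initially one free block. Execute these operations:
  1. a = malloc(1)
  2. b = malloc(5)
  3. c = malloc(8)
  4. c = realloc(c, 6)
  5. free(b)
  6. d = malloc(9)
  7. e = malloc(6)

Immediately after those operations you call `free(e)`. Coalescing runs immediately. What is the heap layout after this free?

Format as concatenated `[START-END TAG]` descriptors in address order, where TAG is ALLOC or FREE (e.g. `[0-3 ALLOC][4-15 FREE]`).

Op 1: a = malloc(1) -> a = 0; heap: [0-0 ALLOC][1-34 FREE]
Op 2: b = malloc(5) -> b = 1; heap: [0-0 ALLOC][1-5 ALLOC][6-34 FREE]
Op 3: c = malloc(8) -> c = 6; heap: [0-0 ALLOC][1-5 ALLOC][6-13 ALLOC][14-34 FREE]
Op 4: c = realloc(c, 6) -> c = 6; heap: [0-0 ALLOC][1-5 ALLOC][6-11 ALLOC][12-34 FREE]
Op 5: free(b) -> (freed b); heap: [0-0 ALLOC][1-5 FREE][6-11 ALLOC][12-34 FREE]
Op 6: d = malloc(9) -> d = 12; heap: [0-0 ALLOC][1-5 FREE][6-11 ALLOC][12-20 ALLOC][21-34 FREE]
Op 7: e = malloc(6) -> e = 21; heap: [0-0 ALLOC][1-5 FREE][6-11 ALLOC][12-20 ALLOC][21-26 ALLOC][27-34 FREE]
free(e): e = 21 -> block [21-26 ALLOC]; mark free, coalesce with adjacent free neighbors -> [0-0 ALLOC][1-5 FREE][6-11 ALLOC][12-20 ALLOC][21-34 FREE]

Answer: [0-0 ALLOC][1-5 FREE][6-11 ALLOC][12-20 ALLOC][21-34 FREE]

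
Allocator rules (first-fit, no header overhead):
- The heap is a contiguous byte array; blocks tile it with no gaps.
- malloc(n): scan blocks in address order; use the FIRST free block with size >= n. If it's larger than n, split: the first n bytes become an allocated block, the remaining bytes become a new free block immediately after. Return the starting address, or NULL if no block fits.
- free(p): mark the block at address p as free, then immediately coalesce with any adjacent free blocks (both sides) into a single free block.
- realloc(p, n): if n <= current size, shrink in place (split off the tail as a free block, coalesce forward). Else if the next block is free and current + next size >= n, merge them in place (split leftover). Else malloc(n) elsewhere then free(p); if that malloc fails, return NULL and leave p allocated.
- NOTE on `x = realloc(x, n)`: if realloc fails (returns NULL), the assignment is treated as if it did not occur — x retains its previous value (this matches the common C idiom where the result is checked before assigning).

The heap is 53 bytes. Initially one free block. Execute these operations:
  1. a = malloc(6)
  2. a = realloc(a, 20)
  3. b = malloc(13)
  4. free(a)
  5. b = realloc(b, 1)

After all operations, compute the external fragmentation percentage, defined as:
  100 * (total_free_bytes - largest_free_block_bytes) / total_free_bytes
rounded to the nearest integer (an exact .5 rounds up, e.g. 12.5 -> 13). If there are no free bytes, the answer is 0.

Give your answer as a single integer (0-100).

Answer: 38

Derivation:
Op 1: a = malloc(6) -> a = 0; heap: [0-5 ALLOC][6-52 FREE]
Op 2: a = realloc(a, 20) -> a = 0; heap: [0-19 ALLOC][20-52 FREE]
Op 3: b = malloc(13) -> b = 20; heap: [0-19 ALLOC][20-32 ALLOC][33-52 FREE]
Op 4: free(a) -> (freed a); heap: [0-19 FREE][20-32 ALLOC][33-52 FREE]
Op 5: b = realloc(b, 1) -> b = 20; heap: [0-19 FREE][20-20 ALLOC][21-52 FREE]
Free blocks: [20 32] total_free=52 largest=32 -> 100*(52-32)/52 = 2000/52 ≈ 38.462 -> rounds to 38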